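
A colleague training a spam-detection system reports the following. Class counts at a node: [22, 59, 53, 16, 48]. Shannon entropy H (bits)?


Probabilities: [22/198, 59/198, 53/198, 16/198, 48/198] ≈ [0.1111, 0.298, 0.2677, 0.0808, 0.2424]
H = -((22/198)·log₂(22/198) + (59/198)·log₂(59/198) + (53/198)·log₂(53/198) + (16/198)·log₂(16/198) + (48/198)·log₂(48/198))
  = 2.1706 bits

2.1706 bits


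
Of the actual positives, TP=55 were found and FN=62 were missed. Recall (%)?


Recall = TP/(TP+FN)
= 55/(55+62)
= 55/117 = 47.01%

47.01%


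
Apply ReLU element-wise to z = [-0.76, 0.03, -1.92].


ReLU(-0.76) = max(0, -0.76) = 0.0
ReLU(0.03) = max(0, 0.03) = 0.03
ReLU(-1.92) = max(0, -1.92) = 0.0
result = [0.0, 0.03, 0.0]

[0.0, 0.03, 0.0]


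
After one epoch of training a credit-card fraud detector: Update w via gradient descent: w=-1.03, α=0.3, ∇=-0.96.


w_new = w - α·∇
= -1.03 - 0.3·-0.96
= -1.03 + 0.288
= -0.742

-0.742


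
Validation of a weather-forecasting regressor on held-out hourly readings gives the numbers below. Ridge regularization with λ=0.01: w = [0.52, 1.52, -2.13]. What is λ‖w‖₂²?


‖w‖₂² = (0.52)² + (1.52)² + (-2.13)²
     = 0.2704 + 2.3104 + 4.5369
     = 7.1177
λ·‖w‖₂² = 0.01·7.1177 = 0.071177

0.071177


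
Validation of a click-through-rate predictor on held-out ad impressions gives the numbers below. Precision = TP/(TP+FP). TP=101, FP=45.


Precision = TP/(TP+FP)
= 101/(101+45)
= 101/146 = 69.18%

69.18%


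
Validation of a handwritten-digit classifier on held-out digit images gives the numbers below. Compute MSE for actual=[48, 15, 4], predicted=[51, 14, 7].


Squared errors: (48-51)²=9, (15-14)²=1, (4-7)²=9
Sum = 19
MSE = 19/3 = 19/3

19/3


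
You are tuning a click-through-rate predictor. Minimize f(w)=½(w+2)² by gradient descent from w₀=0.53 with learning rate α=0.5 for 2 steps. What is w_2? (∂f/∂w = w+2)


step 1: grad = 0.53+2 = 2.53; w = 0.53 - 0.5·(2.53) = -0.735
step 2: grad = -0.735+2 = 1.265; w = -0.735 - 0.5·(1.265) = -1.3675

-1.3675


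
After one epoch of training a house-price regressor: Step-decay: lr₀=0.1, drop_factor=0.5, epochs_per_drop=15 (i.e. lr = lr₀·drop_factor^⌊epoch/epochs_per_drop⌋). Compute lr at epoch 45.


n_drops = ⌊45/15⌋ = 3
lr = 0.1·0.5^3 = 0.1·0.125 = 0.0125

0.0125


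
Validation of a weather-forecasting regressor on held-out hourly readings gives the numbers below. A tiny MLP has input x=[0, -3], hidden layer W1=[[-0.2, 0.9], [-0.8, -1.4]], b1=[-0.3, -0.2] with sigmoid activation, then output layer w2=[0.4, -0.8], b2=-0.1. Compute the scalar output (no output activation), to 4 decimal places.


z1[0] = (-0.2)·(0) + (0.9)·(-3) - 0.3 = -3.0
z1[1] = (-0.8)·(0) + (-1.4)·(-3) - 0.2 = 4.0
h = sigmoid(z1) = [0.0474, 0.982]
output = (0.4)·(0.0474) + (-0.8)·(0.982) - 0.1 = -0.8666

-0.8666


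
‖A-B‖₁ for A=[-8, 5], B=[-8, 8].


d = |-8+ 8| + |5-8|
  = 0 + 3
  = 3

3


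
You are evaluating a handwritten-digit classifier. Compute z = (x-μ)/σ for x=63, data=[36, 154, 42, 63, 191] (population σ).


μ = 97.2, σ = 63.2247
z = (63 - 97.2)/63.2247 = -0.5409

-0.5409


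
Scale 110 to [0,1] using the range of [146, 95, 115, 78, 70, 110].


min=70, max=146
(110-70)/(146-70) = 40/76 = 0.5263

0.5263


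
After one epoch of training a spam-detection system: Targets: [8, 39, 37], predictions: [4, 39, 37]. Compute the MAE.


Absolute errors: |8-4|=4, |39-39|=0, |37-37|=0
Sum = 4
MAE = 4/3 = 4/3

4/3


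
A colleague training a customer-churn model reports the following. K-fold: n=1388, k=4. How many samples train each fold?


Fold size = 1388/4 = 347
Training per fold = 1388 - 347 = 1041

1041


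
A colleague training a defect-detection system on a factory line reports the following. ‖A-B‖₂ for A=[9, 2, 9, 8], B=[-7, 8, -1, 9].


d = √((9+ 7)² + (2-8)² + (9+ 1)² + (8-9)²)
  = √(256 + 36 + 100 + 1)
  = √393 = 19.8242

19.8242


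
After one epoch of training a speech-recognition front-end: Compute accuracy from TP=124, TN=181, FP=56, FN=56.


Accuracy = (TP+TN)/(TP+TN+FP+FN)
= (124+181)/(417)
= 305/417 = 73.14%

73.14%


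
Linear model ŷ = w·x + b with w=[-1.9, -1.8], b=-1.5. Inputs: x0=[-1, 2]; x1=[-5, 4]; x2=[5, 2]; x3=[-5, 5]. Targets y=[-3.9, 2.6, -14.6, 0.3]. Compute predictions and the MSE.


ŷ0 = (-1.9)·(-1) + (-1.8)·(2) - 1.5 = -3.2
ŷ1 = (-1.9)·(-5) + (-1.8)·(4) - 1.5 = 0.8
ŷ2 = (-1.9)·(5) + (-1.8)·(2) - 1.5 = -14.6
ŷ3 = (-1.9)·(-5) + (-1.8)·(5) - 1.5 = -1.0
errors² = [0.49, 3.24, 0.0, 1.69]
MSE = 5.4200/4 = 1.355

1.355


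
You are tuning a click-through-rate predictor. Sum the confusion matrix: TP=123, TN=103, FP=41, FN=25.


Total = TP + TN + FP + FN
= 123 + 103 + 41 + 25
= 292
(Predicted positive: 164, predicted negative: 128)

292


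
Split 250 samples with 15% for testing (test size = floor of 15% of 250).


Test = ⌊250·15/100⌋ = 37
Train = 250 - 37 = 213

Train: 213, Test: 37


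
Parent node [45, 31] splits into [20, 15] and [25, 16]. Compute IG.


Parent = [45, 31], H_parent = 0.9754
H_left = 0.9852 (n=35), H_right = 0.965 (n=41)
H_children = (35/76)·0.9852 + (41/76)·0.965 = 0.9743
IG = 0.9754 - 0.9743 = 0.0011

0.0011


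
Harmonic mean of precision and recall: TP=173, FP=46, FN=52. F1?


Precision = 173/219 = 0.79
Recall = 173/225 = 0.7689
F1 = 2·P·R/(P+R) = 2·TP/(2·TP+FP+FN) = 346/(346+46+52) = 346/444 = 0.7793

0.7793


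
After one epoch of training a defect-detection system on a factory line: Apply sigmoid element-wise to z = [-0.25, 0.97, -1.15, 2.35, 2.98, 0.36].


σ(-0.25) = 1/(1+e^0.25) = 0.4378
σ(0.97) = 1/(1+e^-0.97) = 0.7251
σ(-1.15) = 1/(1+e^1.15) = 0.2405
σ(2.35) = 1/(1+e^-2.35) = 0.9129
σ(2.98) = 1/(1+e^-2.98) = 0.9517
σ(0.36) = 1/(1+e^-0.36) = 0.589
result = [0.4378, 0.7251, 0.2405, 0.9129, 0.9517, 0.589]

[0.4378, 0.7251, 0.2405, 0.9129, 0.9517, 0.589]


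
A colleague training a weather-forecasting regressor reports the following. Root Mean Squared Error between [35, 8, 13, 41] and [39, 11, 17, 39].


MSE = 45/4 = 11.25
RMSE = √(45/4) = 3.3541

3.3541


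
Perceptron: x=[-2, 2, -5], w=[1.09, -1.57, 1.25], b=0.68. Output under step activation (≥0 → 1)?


z = (-2)·(1.09) + (2)·(-1.57) + (-5)·(1.25) + 0.68
  = -10.89
step(z) = 0 (z<0)

0


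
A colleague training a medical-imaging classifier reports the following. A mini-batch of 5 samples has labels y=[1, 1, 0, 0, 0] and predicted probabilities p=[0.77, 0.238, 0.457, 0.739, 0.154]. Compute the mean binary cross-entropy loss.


L[0] = -ln(0.77) = 0.2614
L[1] = -ln(0.238) = 1.4355
L[2] = -ln(1-0.457) = -ln(0.543) = 0.6106
L[3] = -ln(1-0.739) = -ln(0.261) = 1.3432
L[4] = -ln(1-0.154) = -ln(0.846) = 0.1672
mean = (0.2614 + 1.4355 + 0.6106 + 1.3432 + 0.1672)/5 = 0.7636

0.7636


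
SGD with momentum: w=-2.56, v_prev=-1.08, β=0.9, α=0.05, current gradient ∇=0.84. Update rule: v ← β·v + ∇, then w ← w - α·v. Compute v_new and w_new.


v_new = 0.9·-1.08 + 0.84 = -0.972 + 0.84 = -0.132
w_new = -2.56 - 0.05·-0.132 = -2.56 + 0.0066 = -2.5534

v_new=-0.132, w_new=-2.5534


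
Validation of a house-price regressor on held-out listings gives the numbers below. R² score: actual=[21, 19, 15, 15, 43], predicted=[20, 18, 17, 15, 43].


ȳ = 22.6
SS_res = Σ(y-ŷ)² = 6
SS_tot = Σ(y-ȳ)² = 547.2
R² = 1 - SS_res/SS_tot = 1 - 0.011 = 0.989

0.989


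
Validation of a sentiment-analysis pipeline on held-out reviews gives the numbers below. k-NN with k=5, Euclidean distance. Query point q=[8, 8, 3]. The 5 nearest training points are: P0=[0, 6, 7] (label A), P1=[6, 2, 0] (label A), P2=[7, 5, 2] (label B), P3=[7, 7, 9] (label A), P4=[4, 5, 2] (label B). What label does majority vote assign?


d(q,P0) = 9.1652  (label A)
d(q,P1) = 7.0  (label A)
d(q,P2) = 3.3166  (label B)
d(q,P3) = 6.1644  (label A)
d(q,P4) = 5.099  (label B)
Votes: A=3, B=2
Majority → A

A


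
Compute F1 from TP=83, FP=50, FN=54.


Precision = 83/133 = 0.6241
Recall = 83/137 = 0.6058
F1 = 2·P·R/(P+R) = 2·TP/(2·TP+FP+FN) = 166/(166+50+54) = 166/270 = 0.6148

0.6148


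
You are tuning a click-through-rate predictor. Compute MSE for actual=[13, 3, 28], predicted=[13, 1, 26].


Squared errors: (13-13)²=0, (3-1)²=4, (28-26)²=4
Sum = 8
MSE = 8/3 = 8/3

8/3


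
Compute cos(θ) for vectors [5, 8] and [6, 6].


A·B = 5·6 + 8·6 = 78
‖A‖ = √89 = 9.434, ‖B‖ = √72 = 8.4853
cos = 78/(√89·√72) = 78/√6408 = 0.9744

0.9744


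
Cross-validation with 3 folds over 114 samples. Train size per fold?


Fold size = 114/3 = 38
Training per fold = 114 - 38 = 76

76


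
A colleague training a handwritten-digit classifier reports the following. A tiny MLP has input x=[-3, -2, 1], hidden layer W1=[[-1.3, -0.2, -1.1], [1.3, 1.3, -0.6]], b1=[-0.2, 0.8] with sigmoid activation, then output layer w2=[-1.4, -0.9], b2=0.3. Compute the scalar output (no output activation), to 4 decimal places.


z1[0] = (-1.3)·(-3) + (-0.2)·(-2) + (-1.1)·(1) - 0.2 = 3.0
z1[1] = (1.3)·(-3) + (1.3)·(-2) + (-0.6)·(1) + 0.8 = -6.3
h = sigmoid(z1) = [0.9526, 0.0018]
output = (-1.4)·(0.9526) + (-0.9)·(0.0018) + 0.3 = -1.0353

-1.0353


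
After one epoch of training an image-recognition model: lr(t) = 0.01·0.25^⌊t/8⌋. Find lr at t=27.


n_drops = ⌊27/8⌋ = 3
lr = 0.01·0.25^3 = 0.01·0.015625 = 0.00015625

0.00015625


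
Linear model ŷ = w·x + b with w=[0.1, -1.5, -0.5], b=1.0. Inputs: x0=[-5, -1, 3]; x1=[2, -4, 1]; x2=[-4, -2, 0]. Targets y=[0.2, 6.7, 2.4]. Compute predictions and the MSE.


ŷ0 = (0.1)·(-5) + (-1.5)·(-1) + (-0.5)·(3) + 1.0 = 0.5
ŷ1 = (0.1)·(2) + (-1.5)·(-4) + (-0.5)·(1) + 1.0 = 6.7
ŷ2 = (0.1)·(-4) + (-1.5)·(-2) + (-0.5)·(0) + 1.0 = 3.6
errors² = [0.09, 0.0, 1.44]
MSE = 1.5300/3 = 0.51

0.51


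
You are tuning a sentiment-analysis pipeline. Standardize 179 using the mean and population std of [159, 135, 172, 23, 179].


μ = 133.6, σ = 57.2978
z = (179 - 133.6)/57.2978 = 0.7924

0.7924


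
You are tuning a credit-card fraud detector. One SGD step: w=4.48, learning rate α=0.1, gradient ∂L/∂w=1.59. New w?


w_new = w - α·∇
= 4.48 - 0.1·1.59
= 4.48 - 0.159
= 4.321

4.321


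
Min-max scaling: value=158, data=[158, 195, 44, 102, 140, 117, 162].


min=44, max=195
(158-44)/(195-44) = 114/151 = 0.755

0.755


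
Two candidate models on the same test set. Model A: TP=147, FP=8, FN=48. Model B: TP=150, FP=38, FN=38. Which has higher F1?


Model A: P=147/155=0.9484, R=147/195=0.7538, F1=2PR/(P+R)=2TP/(2TP+FP+FN)=294/350=0.84
Model B: P=150/188=0.7979, R=150/188=0.7979, F1=2PR/(P+R)=2TP/(2TP+FP+FN)=300/376=0.7979
0.84 > 0.7979 → Model A

Model A


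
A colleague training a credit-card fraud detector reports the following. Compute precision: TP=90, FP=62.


Precision = TP/(TP+FP)
= 90/(90+62)
= 90/152 = 59.21%

59.21%


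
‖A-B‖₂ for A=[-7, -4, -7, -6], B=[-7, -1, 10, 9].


d = √((-7+ 7)² + (-4+ 1)² + (-7-10)² + (-6-9)²)
  = √(0 + 9 + 289 + 225)
  = √523 = 22.8692

22.8692


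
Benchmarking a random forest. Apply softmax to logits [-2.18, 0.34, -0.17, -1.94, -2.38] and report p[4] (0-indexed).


Exponentials: e^-2.18=0.113, e^0.34=1.4049, e^-0.17=0.8437, e^-1.94=0.1437, e^-2.38=0.0926
Sum = 2.5979
Softmax = [0.0435, 0.5408, 0.3247, 0.0553, 0.0356]
p[4] = 0.0926/2.5979 = 0.0356

0.0356


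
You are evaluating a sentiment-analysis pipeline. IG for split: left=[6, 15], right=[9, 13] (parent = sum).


Parent = [15, 28], H_parent = 0.933
H_left = 0.8631 (n=21), H_right = 0.976 (n=22)
H_children = (21/43)·0.8631 + (22/43)·0.976 = 0.9209
IG = 0.933 - 0.9209 = 0.0121

0.0121


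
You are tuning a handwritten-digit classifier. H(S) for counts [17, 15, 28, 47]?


Probabilities: [17/107, 15/107, 28/107, 47/107] ≈ [0.1589, 0.1402, 0.2617, 0.4393]
H = -((17/107)·log₂(17/107) + (15/107)·log₂(15/107) + (28/107)·log₂(28/107) + (47/107)·log₂(47/107))
  = 1.8465 bits

1.8465 bits


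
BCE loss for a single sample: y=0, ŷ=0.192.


BCE = -[y·ln(p) + (1-y)·ln(1-p)]
= -0 - 1·ln(1-0.192)
= -ln(0.808) = 0.2132

0.2132


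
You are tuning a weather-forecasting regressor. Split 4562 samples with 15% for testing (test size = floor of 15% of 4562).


Test = ⌊4562·15/100⌋ = 684
Train = 4562 - 684 = 3878

Train: 3878, Test: 684


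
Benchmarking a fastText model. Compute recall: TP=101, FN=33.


Recall = TP/(TP+FN)
= 101/(101+33)
= 101/134 = 75.37%

75.37%


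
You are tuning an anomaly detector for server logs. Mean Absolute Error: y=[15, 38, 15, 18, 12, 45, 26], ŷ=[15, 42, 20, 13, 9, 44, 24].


Absolute errors: |15-15|=0, |38-42|=4, |15-20|=5, |18-13|=5, |12-9|=3, |45-44|=1, |26-24|=2
Sum = 20
MAE = 20/7 = 20/7

20/7


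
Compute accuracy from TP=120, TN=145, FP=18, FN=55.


Accuracy = (TP+TN)/(TP+TN+FP+FN)
= (120+145)/(338)
= 265/338 = 78.4%

78.4%


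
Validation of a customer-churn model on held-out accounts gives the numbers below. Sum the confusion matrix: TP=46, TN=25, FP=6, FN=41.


Total = TP + TN + FP + FN
= 46 + 25 + 6 + 41
= 118
(Predicted positive: 52, predicted negative: 66)

118


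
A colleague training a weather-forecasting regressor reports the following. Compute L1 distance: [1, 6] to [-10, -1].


d = |1+ 10| + |6+ 1|
  = 11 + 7
  = 18

18


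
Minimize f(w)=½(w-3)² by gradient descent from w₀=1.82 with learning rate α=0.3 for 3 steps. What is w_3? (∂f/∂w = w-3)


step 1: grad = 1.82-3 = -1.18; w = 1.82 - 0.3·(-1.18) = 2.174
step 2: grad = 2.174-3 = -0.826; w = 2.174 - 0.3·(-0.826) = 2.4218
step 3: grad = 2.4218-3 = -0.5782; w = 2.4218 - 0.3·(-0.5782) = 2.59526

2.59526


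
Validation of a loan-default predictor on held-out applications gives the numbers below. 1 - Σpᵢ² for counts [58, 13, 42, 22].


Probabilities: [58/135, 13/135, 42/135, 22/135] ≈ [0.4296, 0.0963, 0.3111, 0.163]
Σpᵢ² = (3364 + 169 + 1764 + 484)/135² = 5781/18225
Gini = 1 - Σpᵢ² = 1 - 5781/18225 = 0.6828

0.6828


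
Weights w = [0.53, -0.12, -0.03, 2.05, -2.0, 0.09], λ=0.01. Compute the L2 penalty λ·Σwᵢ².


‖w‖₂² = (0.53)² + (-0.12)² + (-0.03)² + (2.05)² + (-2.0)² + (0.09)²
     = 0.2809 + 0.0144 + 0.0009 + 4.2025 + 4 + 0.0081
     = 8.5068
λ·‖w‖₂² = 0.01·8.5068 = 0.085068

0.085068


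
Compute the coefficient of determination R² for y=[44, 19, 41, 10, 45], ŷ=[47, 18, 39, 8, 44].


ȳ = 31.8
SS_res = Σ(y-ŷ)² = 19
SS_tot = Σ(y-ȳ)² = 1046.8
R² = 1 - SS_res/SS_tot = 1 - 0.0182 = 0.9818

0.9818


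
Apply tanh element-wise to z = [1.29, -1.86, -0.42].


tanh(1.29) = 0.8591
tanh(-1.86) = -0.9527
tanh(-0.42) = -0.3969
result = [0.8591, -0.9527, -0.3969]

[0.8591, -0.9527, -0.3969]


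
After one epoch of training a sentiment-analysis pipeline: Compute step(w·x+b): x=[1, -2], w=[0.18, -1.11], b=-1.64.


z = (1)·(0.18) + (-2)·(-1.11) - 1.64
  = 0.76
step(z) = 1 (z≥0)

1


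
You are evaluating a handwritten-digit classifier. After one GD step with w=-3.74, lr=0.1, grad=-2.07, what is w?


w_new = w - α·∇
= -3.74 - 0.1·-2.07
= -3.74 + 0.207
= -3.533

-3.533


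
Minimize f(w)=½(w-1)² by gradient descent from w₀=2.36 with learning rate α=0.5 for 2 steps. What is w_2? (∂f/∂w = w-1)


step 1: grad = 2.36-1 = 1.36; w = 2.36 - 0.5·(1.36) = 1.68
step 2: grad = 1.68-1 = 0.68; w = 1.68 - 0.5·(0.68) = 1.34

1.34


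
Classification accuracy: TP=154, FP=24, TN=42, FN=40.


Accuracy = (TP+TN)/(TP+TN+FP+FN)
= (154+42)/(260)
= 196/260 = 75.38%

75.38%


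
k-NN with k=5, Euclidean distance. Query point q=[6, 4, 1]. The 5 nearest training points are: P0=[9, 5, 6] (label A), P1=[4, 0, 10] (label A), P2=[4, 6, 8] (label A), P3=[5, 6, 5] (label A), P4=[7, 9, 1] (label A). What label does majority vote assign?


d(q,P0) = 5.9161  (label A)
d(q,P1) = 10.0499  (label A)
d(q,P2) = 7.5498  (label A)
d(q,P3) = 4.5826  (label A)
d(q,P4) = 5.099  (label A)
Votes: A=5, B=0
Majority → A

A


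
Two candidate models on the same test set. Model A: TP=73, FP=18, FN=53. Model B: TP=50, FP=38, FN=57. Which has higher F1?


Model A: P=73/91=0.8022, R=73/126=0.5794, F1=2PR/(P+R)=2TP/(2TP+FP+FN)=146/217=0.6728
Model B: P=50/88=0.5682, R=50/107=0.4673, F1=2PR/(P+R)=2TP/(2TP+FP+FN)=100/195=0.5128
0.6728 > 0.5128 → Model A

Model A


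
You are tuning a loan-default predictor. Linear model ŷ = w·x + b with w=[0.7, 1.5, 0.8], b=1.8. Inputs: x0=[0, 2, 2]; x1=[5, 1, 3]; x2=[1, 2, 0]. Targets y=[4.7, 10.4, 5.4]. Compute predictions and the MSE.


ŷ0 = (0.7)·(0) + (1.5)·(2) + (0.8)·(2) + 1.8 = 6.4
ŷ1 = (0.7)·(5) + (1.5)·(1) + (0.8)·(3) + 1.8 = 9.2
ŷ2 = (0.7)·(1) + (1.5)·(2) + (0.8)·(0) + 1.8 = 5.5
errors² = [2.89, 1.44, 0.01]
MSE = 4.3400/3 = 1.4467

1.4467


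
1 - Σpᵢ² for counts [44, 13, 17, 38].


Probabilities: [44/112, 13/112, 17/112, 38/112] ≈ [0.3929, 0.1161, 0.1518, 0.3393]
Σpᵢ² = (1936 + 169 + 289 + 1444)/112² = 3838/12544
Gini = 1 - Σpᵢ² = 1 - 3838/12544 = 0.694

0.694


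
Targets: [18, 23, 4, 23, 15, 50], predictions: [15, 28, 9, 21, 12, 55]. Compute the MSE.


Squared errors: (18-15)²=9, (23-28)²=25, (4-9)²=25, (23-21)²=4, (15-12)²=9, (50-55)²=25
Sum = 97
MSE = 97/6 = 97/6

97/6


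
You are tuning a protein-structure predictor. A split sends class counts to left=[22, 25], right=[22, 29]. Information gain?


Parent = [44, 54], H_parent = 0.9925
H_left = 0.9971 (n=47), H_right = 0.9864 (n=51)
H_children = (47/98)·0.9971 + (51/98)·0.9864 = 0.9915
IG = 0.9925 - 0.9915 = 0.001

0.001


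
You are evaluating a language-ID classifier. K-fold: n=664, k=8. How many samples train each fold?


Fold size = 664/8 = 83
Training per fold = 664 - 83 = 581

581


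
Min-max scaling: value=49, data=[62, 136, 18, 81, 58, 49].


min=18, max=136
(49-18)/(136-18) = 31/118 = 0.2627

0.2627


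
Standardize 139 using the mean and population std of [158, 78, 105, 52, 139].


μ = 106.4, σ = 38.7123
z = (139 - 106.4)/38.7123 = 0.8421

0.8421


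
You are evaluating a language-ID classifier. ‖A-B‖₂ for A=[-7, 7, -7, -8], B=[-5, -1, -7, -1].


d = √((-7+ 5)² + (7+ 1)² + (-7+ 7)² + (-8+ 1)²)
  = √(4 + 64 + 0 + 49)
  = √117 = 10.8167

10.8167


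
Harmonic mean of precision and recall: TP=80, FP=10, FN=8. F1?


Precision = 80/90 = 0.8889
Recall = 80/88 = 0.9091
F1 = 2·P·R/(P+R) = 2·TP/(2·TP+FP+FN) = 160/(160+10+8) = 160/178 = 0.8989

0.8989


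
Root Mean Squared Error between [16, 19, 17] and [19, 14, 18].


MSE = 35/3 = 11.6667
RMSE = √(35/3) = 3.4157

3.4157


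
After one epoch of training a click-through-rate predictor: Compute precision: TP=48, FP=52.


Precision = TP/(TP+FP)
= 48/(48+52)
= 48/100 = 48.0%

48.0%


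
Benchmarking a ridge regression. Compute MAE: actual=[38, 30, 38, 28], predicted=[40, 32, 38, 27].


Absolute errors: |38-40|=2, |30-32|=2, |38-38|=0, |28-27|=1
Sum = 5
MAE = 5/4 = 5/4

5/4


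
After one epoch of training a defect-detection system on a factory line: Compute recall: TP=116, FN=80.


Recall = TP/(TP+FN)
= 116/(116+80)
= 116/196 = 59.18%

59.18%


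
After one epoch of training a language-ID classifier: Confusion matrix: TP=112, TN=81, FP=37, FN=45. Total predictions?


Total = TP + TN + FP + FN
= 112 + 81 + 37 + 45
= 275
(Predicted positive: 149, predicted negative: 126)

275


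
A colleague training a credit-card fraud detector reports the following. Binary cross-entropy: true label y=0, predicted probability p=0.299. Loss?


BCE = -[y·ln(p) + (1-y)·ln(1-p)]
= -0 - 1·ln(1-0.299)
= -ln(0.701) = 0.3552

0.3552


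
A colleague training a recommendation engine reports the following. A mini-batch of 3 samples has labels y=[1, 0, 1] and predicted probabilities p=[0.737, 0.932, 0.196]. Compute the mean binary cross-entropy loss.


L[0] = -ln(0.737) = 0.3052
L[1] = -ln(1-0.932) = -ln(0.068) = 2.6882
L[2] = -ln(0.196) = 1.6296
mean = (0.3052 + 2.6882 + 1.6296)/3 = 1.541

1.541


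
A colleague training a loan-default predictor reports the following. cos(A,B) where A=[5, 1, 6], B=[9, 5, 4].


A·B = 5·9 + 1·5 + 6·4 = 74
‖A‖ = √62 = 7.874, ‖B‖ = √122 = 11.0454
cos = 74/(√62·√122) = 74/√7564 = 0.8509

0.8509


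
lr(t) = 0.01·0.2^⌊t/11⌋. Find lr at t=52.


n_drops = ⌊52/11⌋ = 4
lr = 0.01·0.2^4 = 0.01·0.0016 = 0.000016

0.000016


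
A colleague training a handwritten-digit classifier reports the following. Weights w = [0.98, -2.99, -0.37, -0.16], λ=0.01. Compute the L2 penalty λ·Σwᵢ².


‖w‖₂² = (0.98)² + (-2.99)² + (-0.37)² + (-0.16)²
     = 0.9604 + 8.9401 + 0.1369 + 0.0256
     = 10.063
λ·‖w‖₂² = 0.01·10.063 = 0.10063

0.10063


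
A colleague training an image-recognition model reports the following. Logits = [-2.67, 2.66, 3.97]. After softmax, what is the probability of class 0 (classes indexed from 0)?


Exponentials: e^-2.67=0.0693, e^2.66=14.2963, e^3.97=52.9845
Sum = 67.3501
Softmax = [0.001, 0.2123, 0.7867]
p[0] = 0.0693/67.3501 = 0.001

0.001


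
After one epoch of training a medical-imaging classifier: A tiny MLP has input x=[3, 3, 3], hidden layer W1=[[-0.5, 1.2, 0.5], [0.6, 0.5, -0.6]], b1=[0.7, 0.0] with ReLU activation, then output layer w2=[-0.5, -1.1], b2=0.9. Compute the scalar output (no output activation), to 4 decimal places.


z1[0] = (-0.5)·(3) + (1.2)·(3) + (0.5)·(3) + 0.7 = 4.3
z1[1] = (0.6)·(3) + (0.5)·(3) + (-0.6)·(3) + 0.0 = 1.5
h = ReLU(z1) = [4.3, 1.5]
output = (-0.5)·(4.3) + (-1.1)·(1.5) + 0.9 = -2.9

-2.9


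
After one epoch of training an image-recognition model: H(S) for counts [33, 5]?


Probabilities: [33/38, 5/38] ≈ [0.8684, 0.1316]
H = -((33/38)·log₂(33/38) + (5/38)·log₂(5/38))
  = 0.5618 bits

0.5618 bits


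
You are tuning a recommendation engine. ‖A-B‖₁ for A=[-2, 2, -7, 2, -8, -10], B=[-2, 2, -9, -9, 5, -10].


d = |-2+ 2| + |2-2| + |-7+ 9| + |2+ 9| + |-8-5| + |-10+ 10|
  = 0 + 0 + 2 + 11 + 13 + 0
  = 26

26


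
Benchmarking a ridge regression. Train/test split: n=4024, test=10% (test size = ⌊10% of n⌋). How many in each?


Test = ⌊4024·10/100⌋ = 402
Train = 4024 - 402 = 3622

Train: 3622, Test: 402


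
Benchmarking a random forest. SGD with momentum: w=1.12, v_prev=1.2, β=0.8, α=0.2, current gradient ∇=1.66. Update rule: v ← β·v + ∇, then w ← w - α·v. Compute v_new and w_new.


v_new = 0.8·1.2 + 1.66 = 0.96 + 1.66 = 2.62
w_new = 1.12 - 0.2·2.62 = 1.12 - 0.524 = 0.596

v_new=2.62, w_new=0.596


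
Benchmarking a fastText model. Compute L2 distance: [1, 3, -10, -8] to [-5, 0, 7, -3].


d = √((1+ 5)² + (3-0)² + (-10-7)² + (-8+ 3)²)
  = √(36 + 9 + 289 + 25)
  = √359 = 18.9473

18.9473


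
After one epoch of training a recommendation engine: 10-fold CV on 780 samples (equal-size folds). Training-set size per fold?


Fold size = 780/10 = 78
Training per fold = 780 - 78 = 702

702


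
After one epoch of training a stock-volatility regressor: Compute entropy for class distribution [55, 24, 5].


Probabilities: [55/84, 24/84, 5/84] ≈ [0.6548, 0.2857, 0.0595]
H = -((55/84)·log₂(55/84) + (24/84)·log₂(24/84) + (5/84)·log₂(5/84))
  = 1.1587 bits

1.1587 bits


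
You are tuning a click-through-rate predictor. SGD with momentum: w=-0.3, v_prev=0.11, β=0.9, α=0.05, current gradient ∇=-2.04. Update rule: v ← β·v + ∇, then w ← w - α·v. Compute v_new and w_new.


v_new = 0.9·0.11 - 2.04 = 0.099 - 2.04 = -1.941
w_new = -0.3 - 0.05·-1.941 = -0.3 + 0.09705 = -0.20295

v_new=-1.941, w_new=-0.20295


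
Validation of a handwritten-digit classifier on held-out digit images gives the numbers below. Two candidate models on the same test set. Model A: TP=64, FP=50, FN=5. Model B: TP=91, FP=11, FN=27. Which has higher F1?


Model A: P=64/114=0.5614, R=64/69=0.9275, F1=2PR/(P+R)=2TP/(2TP+FP+FN)=128/183=0.6995
Model B: P=91/102=0.8922, R=91/118=0.7712, F1=2PR/(P+R)=2TP/(2TP+FP+FN)=182/220=0.8273
0.6995 < 0.8273 → Model B

Model B


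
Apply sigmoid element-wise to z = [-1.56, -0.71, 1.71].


σ(-1.56) = 1/(1+e^1.56) = 0.1736
σ(-0.71) = 1/(1+e^0.71) = 0.3296
σ(1.71) = 1/(1+e^-1.71) = 0.8468
result = [0.1736, 0.3296, 0.8468]

[0.1736, 0.3296, 0.8468]


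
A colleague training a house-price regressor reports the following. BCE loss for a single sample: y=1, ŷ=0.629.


BCE = -[y·ln(p) + (1-y)·ln(1-p)]
= -1·ln(0.629) - 0
= -ln(0.629) = 0.4636

0.4636


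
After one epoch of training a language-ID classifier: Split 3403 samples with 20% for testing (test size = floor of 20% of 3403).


Test = ⌊3403·20/100⌋ = 680
Train = 3403 - 680 = 2723

Train: 2723, Test: 680


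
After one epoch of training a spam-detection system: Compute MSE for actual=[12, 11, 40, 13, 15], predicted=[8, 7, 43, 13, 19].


Squared errors: (12-8)²=16, (11-7)²=16, (40-43)²=9, (13-13)²=0, (15-19)²=16
Sum = 57
MSE = 57/5 = 57/5

57/5


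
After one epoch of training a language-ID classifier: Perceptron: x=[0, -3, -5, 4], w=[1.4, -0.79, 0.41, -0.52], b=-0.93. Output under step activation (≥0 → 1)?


z = (0)·(1.4) + (-3)·(-0.79) + (-5)·(0.41) + (4)·(-0.52) - 0.93
  = -2.69
step(z) = 0 (z<0)

0


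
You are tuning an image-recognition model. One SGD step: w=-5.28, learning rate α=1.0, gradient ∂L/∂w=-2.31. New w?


w_new = w - α·∇
= -5.28 - 1.0·-2.31
= -5.28 + 2.31
= -2.97

-2.97


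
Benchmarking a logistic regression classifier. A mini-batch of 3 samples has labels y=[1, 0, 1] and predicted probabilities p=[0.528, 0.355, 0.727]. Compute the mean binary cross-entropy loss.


L[0] = -ln(0.528) = 0.6387
L[1] = -ln(1-0.355) = -ln(0.645) = 0.4385
L[2] = -ln(0.727) = 0.3188
mean = (0.6387 + 0.4385 + 0.3188)/3 = 0.4653

0.4653


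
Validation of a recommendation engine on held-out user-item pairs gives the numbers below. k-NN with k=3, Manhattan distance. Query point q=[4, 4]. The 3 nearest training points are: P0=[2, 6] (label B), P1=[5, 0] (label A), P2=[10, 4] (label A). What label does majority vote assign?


d(q,P0) = 4  (label B)
d(q,P1) = 5  (label A)
d(q,P2) = 6  (label A)
Votes: A=2, B=1
Majority → A

A


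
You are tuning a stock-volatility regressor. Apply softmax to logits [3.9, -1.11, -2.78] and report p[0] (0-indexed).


Exponentials: e^3.9=49.4024, e^-1.11=0.3296, e^-2.78=0.062
Sum = 49.794
Softmax = [0.9921, 0.0066, 0.0012]
p[0] = 49.4024/49.794 = 0.9921

0.9921


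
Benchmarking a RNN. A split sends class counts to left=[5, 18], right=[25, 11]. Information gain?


Parent = [30, 29], H_parent = 0.9998
H_left = 0.7554 (n=23), H_right = 0.888 (n=36)
H_children = (23/59)·0.7554 + (36/59)·0.888 = 0.8363
IG = 0.9998 - 0.8363 = 0.1635

0.1635


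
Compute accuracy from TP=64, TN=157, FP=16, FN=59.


Accuracy = (TP+TN)/(TP+TN+FP+FN)
= (64+157)/(296)
= 221/296 = 74.66%

74.66%


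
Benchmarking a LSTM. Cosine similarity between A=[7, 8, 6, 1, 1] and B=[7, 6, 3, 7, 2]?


A·B = 7·7 + 8·6 + 6·3 + 1·7 + 1·2 = 124
‖A‖ = √151 = 12.2882, ‖B‖ = √147 = 12.1244
cos = 124/(√151·√147) = 124/√22197 = 0.8323

0.8323


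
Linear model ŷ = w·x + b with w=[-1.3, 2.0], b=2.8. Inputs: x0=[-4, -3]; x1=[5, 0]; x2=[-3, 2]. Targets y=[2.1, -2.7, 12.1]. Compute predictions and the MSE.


ŷ0 = (-1.3)·(-4) + (2.0)·(-3) + 2.8 = 2.0
ŷ1 = (-1.3)·(5) + (2.0)·(0) + 2.8 = -3.7
ŷ2 = (-1.3)·(-3) + (2.0)·(2) + 2.8 = 10.7
errors² = [0.01, 1.0, 1.96]
MSE = 2.9700/3 = 0.99

0.99


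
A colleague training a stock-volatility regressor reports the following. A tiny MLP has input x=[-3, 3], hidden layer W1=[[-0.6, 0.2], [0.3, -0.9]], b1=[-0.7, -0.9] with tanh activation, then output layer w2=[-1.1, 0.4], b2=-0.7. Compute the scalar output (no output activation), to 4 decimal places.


z1[0] = (-0.6)·(-3) + (0.2)·(3) - 0.7 = 1.7
z1[1] = (0.3)·(-3) + (-0.9)·(3) - 0.9 = -4.5
h = tanh(z1) = [0.9354, -0.9998]
output = (-1.1)·(0.9354) + (0.4)·(-0.9998) - 0.7 = -2.1289

-2.1289


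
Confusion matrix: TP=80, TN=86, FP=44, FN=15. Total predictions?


Total = TP + TN + FP + FN
= 80 + 86 + 44 + 15
= 225
(Predicted positive: 124, predicted negative: 101)

225


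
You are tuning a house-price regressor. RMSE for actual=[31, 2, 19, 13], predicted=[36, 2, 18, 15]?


MSE = 30/4 = 7.5
RMSE = √(30/4) = 2.7386

2.7386


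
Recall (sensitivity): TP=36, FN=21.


Recall = TP/(TP+FN)
= 36/(36+21)
= 36/57 = 63.16%

63.16%


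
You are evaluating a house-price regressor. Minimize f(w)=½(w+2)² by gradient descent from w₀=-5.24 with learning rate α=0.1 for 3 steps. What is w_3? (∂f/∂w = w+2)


step 1: grad = -5.24+2 = -3.24; w = -5.24 - 0.1·(-3.24) = -4.916
step 2: grad = -4.916+2 = -2.916; w = -4.916 - 0.1·(-2.916) = -4.6244
step 3: grad = -4.6244+2 = -2.6244; w = -4.6244 - 0.1·(-2.6244) = -4.36196

-4.36196


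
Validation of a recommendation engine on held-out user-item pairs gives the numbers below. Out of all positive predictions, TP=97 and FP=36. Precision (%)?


Precision = TP/(TP+FP)
= 97/(97+36)
= 97/133 = 72.93%

72.93%


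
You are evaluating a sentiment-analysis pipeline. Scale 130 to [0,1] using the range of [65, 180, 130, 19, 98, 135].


min=19, max=180
(130-19)/(180-19) = 111/161 = 0.6894

0.6894


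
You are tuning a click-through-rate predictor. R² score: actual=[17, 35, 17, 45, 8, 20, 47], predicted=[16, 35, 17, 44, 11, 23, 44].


ȳ = 27
SS_res = Σ(y-ŷ)² = 29
SS_tot = Σ(y-ȳ)² = 1398
R² = 1 - SS_res/SS_tot = 1 - 0.0207 = 0.9793

0.9793


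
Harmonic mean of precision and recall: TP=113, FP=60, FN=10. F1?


Precision = 113/173 = 0.6532
Recall = 113/123 = 0.9187
F1 = 2·P·R/(P+R) = 2·TP/(2·TP+FP+FN) = 226/(226+60+10) = 226/296 = 0.7635

0.7635


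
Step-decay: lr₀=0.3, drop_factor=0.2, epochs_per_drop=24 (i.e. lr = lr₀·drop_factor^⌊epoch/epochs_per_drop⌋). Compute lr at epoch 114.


n_drops = ⌊114/24⌋ = 4
lr = 0.3·0.2^4 = 0.3·0.0016 = 0.00048

0.00048


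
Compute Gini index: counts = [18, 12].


Probabilities: [18/30, 12/30] ≈ [0.6, 0.4]
Σpᵢ² = (324 + 144)/30² = 468/900
Gini = 1 - Σpᵢ² = 1 - 468/900 = 0.48

0.48


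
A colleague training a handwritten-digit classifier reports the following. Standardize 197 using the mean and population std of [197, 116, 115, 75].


μ = 125.75, σ = 44.3361
z = (197 - 125.75)/44.3361 = 1.607

1.607


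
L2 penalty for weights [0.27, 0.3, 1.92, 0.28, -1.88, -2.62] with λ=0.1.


‖w‖₂² = (0.27)² + (0.3)² + (1.92)² + (0.28)² + (-1.88)² + (-2.62)²
     = 0.0729 + 0.09 + 3.6864 + 0.0784 + 3.5344 + 6.8644
     = 14.3265
λ·‖w‖₂² = 0.1·14.3265 = 1.43265

1.43265


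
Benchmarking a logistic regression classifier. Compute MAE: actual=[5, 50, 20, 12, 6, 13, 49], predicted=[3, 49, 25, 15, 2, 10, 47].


Absolute errors: |5-3|=2, |50-49|=1, |20-25|=5, |12-15|=3, |6-2|=4, |13-10|=3, |49-47|=2
Sum = 20
MAE = 20/7 = 20/7

20/7


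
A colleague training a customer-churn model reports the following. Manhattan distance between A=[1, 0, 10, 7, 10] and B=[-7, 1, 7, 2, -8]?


d = |1+ 7| + |0-1| + |10-7| + |7-2| + |10+ 8|
  = 8 + 1 + 3 + 5 + 18
  = 35

35


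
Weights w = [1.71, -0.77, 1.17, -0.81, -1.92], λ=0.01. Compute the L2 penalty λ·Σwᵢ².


‖w‖₂² = (1.71)² + (-0.77)² + (1.17)² + (-0.81)² + (-1.92)²
     = 2.9241 + 0.5929 + 1.3689 + 0.6561 + 3.6864
     = 9.2284
λ·‖w‖₂² = 0.01·9.2284 = 0.092284

0.092284


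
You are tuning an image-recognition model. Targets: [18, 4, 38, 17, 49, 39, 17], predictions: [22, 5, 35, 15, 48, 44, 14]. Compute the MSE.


Squared errors: (18-22)²=16, (4-5)²=1, (38-35)²=9, (17-15)²=4, (49-48)²=1, (39-44)²=25, (17-14)²=9
Sum = 65
MSE = 65/7 = 65/7

65/7


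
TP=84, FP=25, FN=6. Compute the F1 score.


Precision = 84/109 = 0.7706
Recall = 84/90 = 0.9333
F1 = 2·P·R/(P+R) = 2·TP/(2·TP+FP+FN) = 168/(168+25+6) = 168/199 = 0.8442

0.8442


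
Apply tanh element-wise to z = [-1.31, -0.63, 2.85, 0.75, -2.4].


tanh(-1.31) = -0.8643
tanh(-0.63) = -0.5581
tanh(2.85) = 0.9933
tanh(0.75) = 0.6351
tanh(-2.4) = -0.9837
result = [-0.8643, -0.5581, 0.9933, 0.6351, -0.9837]

[-0.8643, -0.5581, 0.9933, 0.6351, -0.9837]


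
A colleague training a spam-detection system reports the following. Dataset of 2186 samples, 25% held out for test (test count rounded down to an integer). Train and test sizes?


Test = ⌊2186·25/100⌋ = 546
Train = 2186 - 546 = 1640

Train: 1640, Test: 546


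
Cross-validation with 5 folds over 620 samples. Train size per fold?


Fold size = 620/5 = 124
Training per fold = 620 - 124 = 496

496


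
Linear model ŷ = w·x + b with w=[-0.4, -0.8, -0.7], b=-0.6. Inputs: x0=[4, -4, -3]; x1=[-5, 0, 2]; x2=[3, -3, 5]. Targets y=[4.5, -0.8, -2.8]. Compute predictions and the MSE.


ŷ0 = (-0.4)·(4) + (-0.8)·(-4) + (-0.7)·(-3) - 0.6 = 3.1
ŷ1 = (-0.4)·(-5) + (-0.8)·(0) + (-0.7)·(2) - 0.6 = 0.0
ŷ2 = (-0.4)·(3) + (-0.8)·(-3) + (-0.7)·(5) - 0.6 = -2.9
errors² = [1.96, 0.64, 0.01]
MSE = 2.6100/3 = 0.87

0.87


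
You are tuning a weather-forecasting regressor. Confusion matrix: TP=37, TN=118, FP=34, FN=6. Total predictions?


Total = TP + TN + FP + FN
= 37 + 118 + 34 + 6
= 195
(Predicted positive: 71, predicted negative: 124)

195


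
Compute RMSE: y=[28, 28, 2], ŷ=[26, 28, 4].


MSE = 8/3 = 2.6667
RMSE = √(8/3) = 1.633

1.633


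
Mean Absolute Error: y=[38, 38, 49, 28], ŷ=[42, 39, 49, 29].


Absolute errors: |38-42|=4, |38-39|=1, |49-49|=0, |28-29|=1
Sum = 6
MAE = 6/4 = 3/2

3/2


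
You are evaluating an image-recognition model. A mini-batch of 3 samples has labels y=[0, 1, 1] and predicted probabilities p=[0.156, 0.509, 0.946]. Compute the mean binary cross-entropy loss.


L[0] = -ln(1-0.156) = -ln(0.844) = 0.1696
L[1] = -ln(0.509) = 0.6753
L[2] = -ln(0.946) = 0.0555
mean = (0.1696 + 0.6753 + 0.0555)/3 = 0.3001

0.3001


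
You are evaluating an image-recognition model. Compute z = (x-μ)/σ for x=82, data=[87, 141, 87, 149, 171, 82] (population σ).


μ = 119.5, σ = 35.3636
z = (82 - 119.5)/35.3636 = -1.0604

-1.0604


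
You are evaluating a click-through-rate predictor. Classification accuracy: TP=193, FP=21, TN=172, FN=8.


Accuracy = (TP+TN)/(TP+TN+FP+FN)
= (193+172)/(394)
= 365/394 = 92.64%

92.64%


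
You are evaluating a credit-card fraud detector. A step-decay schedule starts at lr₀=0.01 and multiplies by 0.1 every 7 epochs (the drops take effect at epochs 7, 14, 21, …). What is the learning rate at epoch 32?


n_drops = ⌊32/7⌋ = 4
lr = 0.01·0.1^4 = 0.01·0.0001 = 0.000001

0.000001


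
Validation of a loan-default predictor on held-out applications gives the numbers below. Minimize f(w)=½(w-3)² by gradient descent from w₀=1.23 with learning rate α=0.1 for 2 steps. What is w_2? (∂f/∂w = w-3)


step 1: grad = 1.23-3 = -1.77; w = 1.23 - 0.1·(-1.77) = 1.407
step 2: grad = 1.407-3 = -1.593; w = 1.407 - 0.1·(-1.593) = 1.5663

1.5663


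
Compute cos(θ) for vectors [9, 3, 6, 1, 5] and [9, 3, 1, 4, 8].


A·B = 9·9 + 3·3 + 6·1 + 1·4 + 5·8 = 140
‖A‖ = √152 = 12.3288, ‖B‖ = √171 = 13.0767
cos = 140/(√152·√171) = 140/√25992 = 0.8684

0.8684


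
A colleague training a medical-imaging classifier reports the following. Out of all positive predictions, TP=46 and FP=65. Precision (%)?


Precision = TP/(TP+FP)
= 46/(46+65)
= 46/111 = 41.44%

41.44%


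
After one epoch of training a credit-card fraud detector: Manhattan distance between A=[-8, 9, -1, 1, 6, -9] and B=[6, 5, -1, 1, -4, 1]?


d = |-8-6| + |9-5| + |-1+ 1| + |1-1| + |6+ 4| + |-9-1|
  = 14 + 4 + 0 + 0 + 10 + 10
  = 38

38


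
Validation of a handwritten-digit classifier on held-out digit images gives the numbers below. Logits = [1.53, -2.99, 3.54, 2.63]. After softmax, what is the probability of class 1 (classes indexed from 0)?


Exponentials: e^1.53=4.6182, e^-2.99=0.0503, e^3.54=34.4669, e^2.63=13.8738
Sum = 53.0092
Softmax = [0.0871, 0.0009, 0.6502, 0.2617]
p[1] = 0.0503/53.0092 = 0.0009

0.0009


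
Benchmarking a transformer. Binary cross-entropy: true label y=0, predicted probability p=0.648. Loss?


BCE = -[y·ln(p) + (1-y)·ln(1-p)]
= -0 - 1·ln(1-0.648)
= -ln(0.352) = 1.0441

1.0441


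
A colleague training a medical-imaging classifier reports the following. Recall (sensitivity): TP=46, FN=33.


Recall = TP/(TP+FN)
= 46/(46+33)
= 46/79 = 58.23%

58.23%


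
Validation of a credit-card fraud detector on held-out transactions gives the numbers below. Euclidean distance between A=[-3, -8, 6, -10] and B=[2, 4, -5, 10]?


d = √((-3-2)² + (-8-4)² + (6+ 5)² + (-10-10)²)
  = √(25 + 144 + 121 + 400)
  = √690 = 26.2679

26.2679


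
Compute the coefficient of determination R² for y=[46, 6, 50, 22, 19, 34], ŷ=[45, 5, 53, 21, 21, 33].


ȳ = 29.5
SS_res = Σ(y-ŷ)² = 17
SS_tot = Σ(y-ȳ)² = 1431.5
R² = 1 - SS_res/SS_tot = 1 - 0.0119 = 0.9881

0.9881


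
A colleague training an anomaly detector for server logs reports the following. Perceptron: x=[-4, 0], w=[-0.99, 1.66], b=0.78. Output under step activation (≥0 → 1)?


z = (-4)·(-0.99) + (0)·(1.66) + 0.78
  = 4.74
step(z) = 1 (z≥0)

1


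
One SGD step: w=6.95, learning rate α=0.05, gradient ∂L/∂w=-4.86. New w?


w_new = w - α·∇
= 6.95 - 0.05·-4.86
= 6.95 + 0.243
= 7.193

7.193


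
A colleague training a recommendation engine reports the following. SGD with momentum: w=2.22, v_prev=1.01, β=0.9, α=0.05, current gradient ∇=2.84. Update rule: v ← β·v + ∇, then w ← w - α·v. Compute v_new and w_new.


v_new = 0.9·1.01 + 2.84 = 0.909 + 2.84 = 3.749
w_new = 2.22 - 0.05·3.749 = 2.22 - 0.18745 = 2.03255

v_new=3.749, w_new=2.03255


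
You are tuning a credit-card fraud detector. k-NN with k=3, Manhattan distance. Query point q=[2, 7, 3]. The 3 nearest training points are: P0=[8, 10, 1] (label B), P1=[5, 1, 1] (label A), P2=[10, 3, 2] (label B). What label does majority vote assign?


d(q,P0) = 11  (label B)
d(q,P1) = 11  (label A)
d(q,P2) = 13  (label B)
Votes: A=1, B=2
Majority → B

B


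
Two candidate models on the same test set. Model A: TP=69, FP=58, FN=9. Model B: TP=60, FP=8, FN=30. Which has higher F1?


Model A: P=69/127=0.5433, R=69/78=0.8846, F1=2PR/(P+R)=2TP/(2TP+FP+FN)=138/205=0.6732
Model B: P=60/68=0.8824, R=60/90=0.6667, F1=2PR/(P+R)=2TP/(2TP+FP+FN)=120/158=0.7595
0.6732 < 0.7595 → Model B

Model B


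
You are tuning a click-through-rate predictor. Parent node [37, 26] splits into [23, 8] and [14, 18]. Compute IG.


Parent = [37, 26], H_parent = 0.9779
H_left = 0.8238 (n=31), H_right = 0.9887 (n=32)
H_children = (31/63)·0.8238 + (32/63)·0.9887 = 0.9076
IG = 0.9779 - 0.9076 = 0.0703

0.0703


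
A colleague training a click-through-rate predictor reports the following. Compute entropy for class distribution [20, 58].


Probabilities: [20/78, 58/78] ≈ [0.2564, 0.7436]
H = -((20/78)·log₂(20/78) + (58/78)·log₂(58/78))
  = 0.8213 bits

0.8213 bits


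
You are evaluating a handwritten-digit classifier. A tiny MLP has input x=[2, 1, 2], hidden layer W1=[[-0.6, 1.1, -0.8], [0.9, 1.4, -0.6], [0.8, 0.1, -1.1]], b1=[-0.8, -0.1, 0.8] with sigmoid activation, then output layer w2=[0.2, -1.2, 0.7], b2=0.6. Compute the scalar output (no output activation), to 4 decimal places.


z1[0] = (-0.6)·(2) + (1.1)·(1) + (-0.8)·(2) - 0.8 = -2.5
z1[1] = (0.9)·(2) + (1.4)·(1) + (-0.6)·(2) - 0.1 = 1.9
z1[2] = (0.8)·(2) + (0.1)·(1) + (-1.1)·(2) + 0.8 = 0.3
h = sigmoid(z1) = [0.0759, 0.8699, 0.5744]
output = (0.2)·(0.0759) + (-1.2)·(0.8699) + (0.7)·(0.5744) + 0.6 = -0.0266

-0.0266
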